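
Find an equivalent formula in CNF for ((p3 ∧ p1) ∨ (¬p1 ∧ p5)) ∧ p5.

((p3 ∧ p1) ∨ (¬p1 ∧ p5)) ∧ p5
= (p3 ∨ ¬p1) ∧ (p3 ∨ p5) ∧ (p1 ∨ ¬p1) ∧ (p1 ∨ p5) ∧ p5   — distribute ∨ over ∧
= (p3 ∨ ¬p1) ∧ p5   — simplify

(p3 ∨ ¬p1) ∧ p5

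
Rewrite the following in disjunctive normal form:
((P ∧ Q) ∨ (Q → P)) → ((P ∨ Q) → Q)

((P ∧ Q) ∨ (Q → P)) → ((P ∨ Q) → Q)
⇔ ¬((P ∧ Q) ∨ (Q → P)) ∨ ((P ∨ Q) → Q)   [eliminate →]
⇔ ¬((P ∧ Q) ∨ ¬Q ∨ P) ∨ ((P ∨ Q) → Q)   [eliminate →]
⇔ ¬((P ∧ Q) ∨ ¬Q ∨ P) ∨ ¬(P ∨ Q) ∨ Q   [eliminate →]
⇔ (¬(P ∧ Q) ∧ ¬¬Q ∧ ¬P) ∨ ¬(P ∨ Q) ∨ Q   [De Morgan]
⇔ ((¬P ∨ ¬Q) ∧ ¬¬Q ∧ ¬P) ∨ ¬(P ∨ Q) ∨ Q   [De Morgan]
⇔ ((¬P ∨ ¬Q) ∧ Q ∧ ¬P) ∨ ¬(P ∨ Q) ∨ Q   [double negation]
⇔ ((¬P ∨ ¬Q) ∧ Q ∧ ¬P) ∨ (¬P ∧ ¬Q) ∨ Q   [De Morgan]
⇔ (¬P ∧ Q ∧ ¬P) ∨ (¬Q ∧ Q ∧ ¬P) ∨ (¬P ∧ ¬Q) ∨ Q   [distribute ∧ over ∨]
⇔ (¬P ∧ ¬Q) ∨ Q   [simplify]

(¬P ∧ ¬Q) ∨ Q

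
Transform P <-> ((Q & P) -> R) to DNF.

(~Q & P) | (R & P)

P <-> ((Q & P) -> R)
⇔ (P -> ((Q & P) -> R)) & (((Q & P) -> R) -> P)   [eliminate <->]
⇔ (~P | ((Q & P) -> R)) & (((Q & P) -> R) -> P)   [eliminate ->]
⇔ (~P | ~(Q & P) | R) & (((Q & P) -> R) -> P)   [eliminate ->]
⇔ (~P | ~(Q & P) | R) & (~((Q & P) -> R) | P)   [eliminate ->]
⇔ (~P | ~(Q & P) | R) & (~(~(Q & P) | R) | P)   [eliminate ->]
⇔ (~P | ~Q | ~P | R) & (~(~(Q & P) | R) | P)   [De Morgan]
⇔ (~P | ~Q | ~P | R) & ((~~(Q & P) & ~R) | P)   [De Morgan]
⇔ (~P | ~Q | ~P | R) & ((Q & P & ~R) | P)   [double negation]
⇔ (~P & Q & P & ~R) | (~P & P) | (~Q & Q & P & ~R) | (~Q & P) | (~P & Q & P & ~R) | (~P & P) | (R & Q & P & ~R) | (R & P)   [distribute & over |]
⇔ (~Q & P) | (R & P)   [simplify]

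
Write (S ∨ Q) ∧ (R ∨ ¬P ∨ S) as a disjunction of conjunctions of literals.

(S ∨ Q) ∧ (R ∨ ¬P ∨ S)
⇔ (S ∧ R) ∨ (S ∧ ¬P) ∨ (S ∧ S) ∨ (Q ∧ R) ∨ (Q ∧ ¬P) ∨ (Q ∧ S)   (distribute ∧ over ∨)
⇔ S ∨ (Q ∧ R) ∨ (Q ∧ ¬P)   (simplify)

S ∨ (Q ∧ R) ∨ (Q ∧ ¬P)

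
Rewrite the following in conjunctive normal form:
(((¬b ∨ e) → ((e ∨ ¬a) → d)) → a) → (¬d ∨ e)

¬a ∨ ¬d ∨ e

(((¬b ∨ e) → ((e ∨ ¬a) → d)) → a) → (¬d ∨ e)
≡ ¬(((¬b ∨ e) → ((e ∨ ¬a) → d)) → a) ∨ ¬d ∨ e   [eliminate →]
≡ ¬(¬((¬b ∨ e) → ((e ∨ ¬a) → d)) ∨ a) ∨ ¬d ∨ e   [eliminate →]
≡ ¬(¬(¬(¬b ∨ e) ∨ ((e ∨ ¬a) → d)) ∨ a) ∨ ¬d ∨ e   [eliminate →]
≡ ¬(¬(¬(¬b ∨ e) ∨ ¬(e ∨ ¬a) ∨ d) ∨ a) ∨ ¬d ∨ e   [eliminate →]
≡ (¬¬(¬(¬b ∨ e) ∨ ¬(e ∨ ¬a) ∨ d) ∧ ¬a) ∨ ¬d ∨ e   [De Morgan]
≡ ((¬(¬b ∨ e) ∨ ¬(e ∨ ¬a) ∨ d) ∧ ¬a) ∨ ¬d ∨ e   [double negation]
≡ (((¬¬b ∧ ¬e) ∨ ¬(e ∨ ¬a) ∨ d) ∧ ¬a) ∨ ¬d ∨ e   [De Morgan]
≡ (((b ∧ ¬e) ∨ ¬(e ∨ ¬a) ∨ d) ∧ ¬a) ∨ ¬d ∨ e   [double negation]
≡ (((b ∧ ¬e) ∨ (¬e ∧ ¬¬a) ∨ d) ∧ ¬a) ∨ ¬d ∨ e   [De Morgan]
≡ (((b ∧ ¬e) ∨ (¬e ∧ a) ∨ d) ∧ ¬a) ∨ ¬d ∨ e   [double negation]
≡ (b ∨ ¬e ∨ d ∨ ¬d ∨ e) ∧ (b ∨ a ∨ d ∨ ¬d ∨ e) ∧ (¬e ∨ ¬e ∨ d ∨ ¬d ∨ e) ∧ (¬e ∨ a ∨ d ∨ ¬d ∨ e) ∧ (¬a ∨ ¬d ∨ e)   [distribute ∨ over ∧]
≡ ¬a ∨ ¬d ∨ e   [simplify]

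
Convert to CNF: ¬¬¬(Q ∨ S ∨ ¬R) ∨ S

¬¬¬(Q ∨ S ∨ ¬R) ∨ S
= ¬(Q ∨ S ∨ ¬R) ∨ S   [double negation]
= (¬Q ∧ ¬S ∧ ¬¬R) ∨ S   [De Morgan]
= (¬Q ∧ ¬S ∧ R) ∨ S   [double negation]
= (¬Q ∨ S) ∧ (¬S ∨ S) ∧ (R ∨ S)   [distribute ∨ over ∧]
= (¬Q ∨ S) ∧ (R ∨ S)   [simplify]

(¬Q ∨ S) ∧ (R ∨ S)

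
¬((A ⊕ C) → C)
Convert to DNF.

¬((A ⊕ C) → C)
≡ ¬(¬(A ⊕ C) ∨ C)
≡ ¬(¬((A ∧ ¬C) ∨ (¬A ∧ C)) ∨ C)
≡ ¬¬((A ∧ ¬C) ∨ (¬A ∧ C)) ∧ ¬C
≡ ((A ∧ ¬C) ∨ (¬A ∧ C)) ∧ ¬C
≡ (A ∧ ¬C ∧ ¬C) ∨ (¬A ∧ C ∧ ¬C)
≡ A ∧ ¬C

A ∧ ¬C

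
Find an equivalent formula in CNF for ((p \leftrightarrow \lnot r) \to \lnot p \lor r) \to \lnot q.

(p \lor \lnot q) \land (\lnot r \lor \lnot q)

((p \leftrightarrow \lnot r) \to \lnot p \lor r) \to \lnot q
≡ \lnot ((p \leftrightarrow \lnot r) \to \lnot p \lor r) \lor \lnot q   (eliminate \to)
≡ \lnot (\lnot (p \leftrightarrow \lnot r) \lor \lnot p \lor r) \lor \lnot q   (eliminate \to)
≡ \lnot (\lnot ((p \to \lnot r) \land (\lnot r \to p)) \lor \lnot p \lor r) \lor \lnot q   (eliminate \leftrightarrow)
≡ \lnot (\lnot ((\lnot p \lor \lnot r) \land (\lnot r \to p)) \lor \lnot p \lor r) \lor \lnot q   (eliminate \to)
≡ \lnot (\lnot ((\lnot p \lor \lnot r) \land (\lnot \lnot r \lor p)) \lor \lnot p \lor r) \lor \lnot q   (eliminate \to)
≡ \lnot \lnot ((\lnot p \lor \lnot r) \land (\lnot \lnot r \lor p)) \land \lnot \lnot p \land \lnot r \lor \lnot q   (De Morgan)
≡ (\lnot p \lor \lnot r) \land (\lnot \lnot r \lor p) \land \lnot \lnot p \land \lnot r \lor \lnot q   (double negation)
≡ (\lnot p \lor \lnot r) \land (r \lor p) \land \lnot \lnot p \land \lnot r \lor \lnot q   (double negation)
≡ (\lnot p \lor \lnot r) \land (r \lor p) \land p \land \lnot r \lor \lnot q   (double negation)
≡ (\lnot p \lor \lnot r \lor \lnot q) \land (r \lor p \lor \lnot q) \land (p \lor \lnot q) \land (\lnot r \lor \lnot q)   (distribute \lor over \land)
≡ (p \lor \lnot q) \land (\lnot r \lor \lnot q)   (simplify)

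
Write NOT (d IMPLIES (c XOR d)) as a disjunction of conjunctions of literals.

d AND c

NOT (d IMPLIES (c XOR d))
≡ NOT (NOT d OR (c XOR d))   — eliminate IMPLIES
≡ NOT (NOT d OR (c AND NOT d) OR (NOT c AND d))   — expand XOR
≡ NOT NOT d AND NOT (c AND NOT d) AND NOT (NOT c AND d)   — De Morgan
≡ d AND NOT (c AND NOT d) AND NOT (NOT c AND d)   — double negation
≡ d AND (NOT c OR NOT NOT d) AND NOT (NOT c AND d)   — De Morgan
≡ d AND (NOT c OR d) AND NOT (NOT c AND d)   — double negation
≡ d AND (NOT c OR d) AND (NOT NOT c OR NOT d)   — De Morgan
≡ d AND (NOT c OR d) AND (c OR NOT d)   — double negation
≡ (d AND NOT c AND c) OR (d AND NOT c AND NOT d) OR (d AND d AND c) OR (d AND d AND NOT d)   — distribute AND over OR
≡ d AND c   — simplify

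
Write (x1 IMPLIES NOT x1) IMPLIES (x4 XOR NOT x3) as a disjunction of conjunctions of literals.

x1 OR (x4 AND x3) OR (NOT x4 AND NOT x3)

(x1 IMPLIES NOT x1) IMPLIES (x4 XOR NOT x3)
⇔ NOT (x1 IMPLIES NOT x1) OR (x4 XOR NOT x3)
⇔ NOT (NOT x1 OR NOT x1) OR (x4 XOR NOT x3)
⇔ NOT (NOT x1 OR NOT x1) OR (x4 AND NOT NOT x3) OR (NOT x4 AND NOT x3)
⇔ (NOT NOT x1 AND NOT NOT x1) OR (x4 AND NOT NOT x3) OR (NOT x4 AND NOT x3)
⇔ (x1 AND NOT NOT x1) OR (x4 AND NOT NOT x3) OR (NOT x4 AND NOT x3)
⇔ (x1 AND x1) OR (x4 AND NOT NOT x3) OR (NOT x4 AND NOT x3)
⇔ (x1 AND x1) OR (x4 AND x3) OR (NOT x4 AND NOT x3)
⇔ x1 OR (x4 AND x3) OR (NOT x4 AND NOT x3)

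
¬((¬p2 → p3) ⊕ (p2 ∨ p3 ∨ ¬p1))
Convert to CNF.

p1 ∨ p2 ∨ p3

¬((¬p2 → p3) ⊕ (p2 ∨ p3 ∨ ¬p1))
⇔ ¬(((¬p2 → p3) ∨ p2 ∨ p3 ∨ ¬p1) ∧ ¬((¬p2 → p3) ∧ (p2 ∨ p3 ∨ ¬p1)))   [expand ⊕]
⇔ ¬((¬¬p2 ∨ p3 ∨ p2 ∨ p3 ∨ ¬p1) ∧ ¬((¬p2 → p3) ∧ (p2 ∨ p3 ∨ ¬p1)))   [eliminate →]
⇔ ¬((¬¬p2 ∨ p3 ∨ p2 ∨ p3 ∨ ¬p1) ∧ ¬((¬¬p2 ∨ p3) ∧ (p2 ∨ p3 ∨ ¬p1)))   [eliminate →]
⇔ ¬(¬¬p2 ∨ p3 ∨ p2 ∨ p3 ∨ ¬p1) ∨ ¬¬((¬¬p2 ∨ p3) ∧ (p2 ∨ p3 ∨ ¬p1))   [De Morgan]
⇔ (¬¬¬p2 ∧ ¬p3 ∧ ¬p2 ∧ ¬p3 ∧ ¬¬p1) ∨ ¬¬((¬¬p2 ∨ p3) ∧ (p2 ∨ p3 ∨ ¬p1))   [De Morgan]
⇔ (¬p2 ∧ ¬p3 ∧ ¬p2 ∧ ¬p3 ∧ ¬¬p1) ∨ ¬¬((¬¬p2 ∨ p3) ∧ (p2 ∨ p3 ∨ ¬p1))   [double negation]
⇔ (¬p2 ∧ ¬p3 ∧ ¬p2 ∧ ¬p3 ∧ p1) ∨ ¬¬((¬¬p2 ∨ p3) ∧ (p2 ∨ p3 ∨ ¬p1))   [double negation]
⇔ (¬p2 ∧ ¬p3 ∧ ¬p2 ∧ ¬p3 ∧ p1) ∨ ((¬¬p2 ∨ p3) ∧ (p2 ∨ p3 ∨ ¬p1))   [double negation]
⇔ (¬p2 ∧ ¬p3 ∧ ¬p2 ∧ ¬p3 ∧ p1) ∨ ((p2 ∨ p3) ∧ (p2 ∨ p3 ∨ ¬p1))   [double negation]
⇔ (¬p2 ∨ p2 ∨ p3) ∧ (¬p2 ∨ p2 ∨ p3 ∨ ¬p1) ∧ (¬p3 ∨ p2 ∨ p3) ∧ (¬p3 ∨ p2 ∨ p3 ∨ ¬p1) ∧ (¬p2 ∨ p2 ∨ p3) ∧ (¬p2 ∨ p2 ∨ p3 ∨ ¬p1) ∧ (¬p3 ∨ p2 ∨ p3) ∧ (¬p3 ∨ p2 ∨ p3 ∨ ¬p1) ∧ (p1 ∨ p2 ∨ p3) ∧ (p1 ∨ p2 ∨ p3 ∨ ¬p1)   [distribute ∨ over ∧]
⇔ p1 ∨ p2 ∨ p3   [simplify]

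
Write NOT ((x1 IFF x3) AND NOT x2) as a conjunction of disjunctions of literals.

NOT ((x1 IFF x3) AND NOT x2)
≡ NOT ((x1 IMPLIES x3) AND (x3 IMPLIES x1) AND NOT x2)   [eliminate IFF]
≡ NOT ((NOT x1 OR x3) AND (x3 IMPLIES x1) AND NOT x2)   [eliminate IMPLIES]
≡ NOT ((NOT x1 OR x3) AND (NOT x3 OR x1) AND NOT x2)   [eliminate IMPLIES]
≡ NOT (NOT x1 OR x3) OR NOT (NOT x3 OR x1) OR NOT NOT x2   [De Morgan]
≡ (NOT NOT x1 AND NOT x3) OR NOT (NOT x3 OR x1) OR NOT NOT x2   [De Morgan]
≡ (x1 AND NOT x3) OR NOT (NOT x3 OR x1) OR NOT NOT x2   [double negation]
≡ (x1 AND NOT x3) OR (NOT NOT x3 AND NOT x1) OR NOT NOT x2   [De Morgan]
≡ (x1 AND NOT x3) OR (x3 AND NOT x1) OR NOT NOT x2   [double negation]
≡ (x1 AND NOT x3) OR (x3 AND NOT x1) OR x2   [double negation]
≡ (x1 OR x3 OR x2) AND (x1 OR NOT x1 OR x2) AND (NOT x3 OR x3 OR x2) AND (NOT x3 OR NOT x1 OR x2)   [distribute OR over AND]
≡ (x1 OR x3 OR x2) AND (NOT x3 OR NOT x1 OR x2)   [simplify]

(x1 OR x3 OR x2) AND (NOT x3 OR NOT x1 OR x2)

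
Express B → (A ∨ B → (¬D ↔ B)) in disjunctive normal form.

B → (A ∨ B → (¬D ↔ B))
⇔ ¬B ∨ (A ∨ B → (¬D ↔ B))   [eliminate →]
⇔ ¬B ∨ ¬(A ∨ B) ∨ (¬D ↔ B)   [eliminate →]
⇔ ¬B ∨ ¬(A ∨ B) ∨ (¬D → B) ∧ (B → ¬D)   [eliminate ↔]
⇔ ¬B ∨ ¬(A ∨ B) ∨ (¬¬D ∨ B) ∧ (B → ¬D)   [eliminate →]
⇔ ¬B ∨ ¬(A ∨ B) ∨ (¬¬D ∨ B) ∧ (¬B ∨ ¬D)   [eliminate →]
⇔ ¬B ∨ ¬A ∧ ¬B ∨ (¬¬D ∨ B) ∧ (¬B ∨ ¬D)   [De Morgan]
⇔ ¬B ∨ ¬A ∧ ¬B ∨ (D ∨ B) ∧ (¬B ∨ ¬D)   [double negation]
⇔ ¬B ∨ ¬A ∧ ¬B ∨ D ∧ ¬B ∨ D ∧ ¬D ∨ B ∧ ¬B ∨ B ∧ ¬D   [distribute ∧ over ∨]
⇔ ¬B ∨ B ∧ ¬D   [simplify]

¬B ∨ B ∧ ¬D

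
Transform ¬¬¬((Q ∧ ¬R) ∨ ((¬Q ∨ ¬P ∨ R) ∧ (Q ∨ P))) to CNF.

¬¬¬((Q ∧ ¬R) ∨ ((¬Q ∨ ¬P ∨ R) ∧ (Q ∨ P)))
≡ ¬((Q ∧ ¬R) ∨ ((¬Q ∨ ¬P ∨ R) ∧ (Q ∨ P)))   — double negation
≡ ¬(Q ∧ ¬R) ∧ ¬((¬Q ∨ ¬P ∨ R) ∧ (Q ∨ P))   — De Morgan
≡ (¬Q ∨ ¬¬R) ∧ ¬((¬Q ∨ ¬P ∨ R) ∧ (Q ∨ P))   — De Morgan
≡ (¬Q ∨ R) ∧ ¬((¬Q ∨ ¬P ∨ R) ∧ (Q ∨ P))   — double negation
≡ (¬Q ∨ R) ∧ (¬(¬Q ∨ ¬P ∨ R) ∨ ¬(Q ∨ P))   — De Morgan
≡ (¬Q ∨ R) ∧ ((¬¬Q ∧ ¬¬P ∧ ¬R) ∨ ¬(Q ∨ P))   — De Morgan
≡ (¬Q ∨ R) ∧ ((Q ∧ ¬¬P ∧ ¬R) ∨ ¬(Q ∨ P))   — double negation
≡ (¬Q ∨ R) ∧ ((Q ∧ P ∧ ¬R) ∨ ¬(Q ∨ P))   — double negation
≡ (¬Q ∨ R) ∧ ((Q ∧ P ∧ ¬R) ∨ (¬Q ∧ ¬P))   — De Morgan
≡ (¬Q ∨ R) ∧ (Q ∨ ¬Q) ∧ (Q ∨ ¬P) ∧ (P ∨ ¬Q) ∧ (P ∨ ¬P) ∧ (¬R ∨ ¬Q) ∧ (¬R ∨ ¬P)   — distribute ∨ over ∧
≡ (¬Q ∨ R) ∧ (Q ∨ ¬P) ∧ (P ∨ ¬Q) ∧ (¬R ∨ ¬Q) ∧ (¬R ∨ ¬P)   — simplify

(¬Q ∨ R) ∧ (Q ∨ ¬P) ∧ (P ∨ ¬Q) ∧ (¬R ∨ ¬Q) ∧ (¬R ∨ ¬P)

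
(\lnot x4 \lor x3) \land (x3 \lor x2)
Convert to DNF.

(\lnot x4 \land x2) \lor x3

(\lnot x4 \lor x3) \land (x3 \lor x2)
≡ (\lnot x4 \land x3) \lor (\lnot x4 \land x2) \lor (x3 \land x3) \lor (x3 \land x2)
≡ (\lnot x4 \land x2) \lor x3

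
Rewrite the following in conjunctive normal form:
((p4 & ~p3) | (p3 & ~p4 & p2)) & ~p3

(p4 | p3) & (p4 | p2) & ~p3

((p4 & ~p3) | (p3 & ~p4 & p2)) & ~p3
≡ (p4 | p3) & (p4 | ~p4) & (p4 | p2) & (~p3 | p3) & (~p3 | ~p4) & (~p3 | p2) & ~p3
≡ (p4 | p3) & (p4 | p2) & ~p3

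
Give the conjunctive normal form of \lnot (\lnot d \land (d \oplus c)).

d \lor \lnot c

\lnot (\lnot d \land (d \oplus c))
⇔ \lnot (\lnot d \land (d \lor c) \land \lnot (d \land c))
⇔ \lnot \lnot d \lor \lnot (d \lor c) \lor \lnot \lnot (d \land c)
⇔ d \lor \lnot (d \lor c) \lor \lnot \lnot (d \land c)
⇔ d \lor (\lnot d \land \lnot c) \lor \lnot \lnot (d \land c)
⇔ d \lor (\lnot d \land \lnot c) \lor (d \land c)
⇔ (d \lor \lnot d \lor d) \land (d \lor \lnot d \lor c) \land (d \lor \lnot c \lor d) \land (d \lor \lnot c \lor c)
⇔ d \lor \lnot c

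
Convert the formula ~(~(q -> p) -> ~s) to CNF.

q & ~p & s

~(~(q -> p) -> ~s)
≡ ~(~~(q -> p) | ~s)
≡ ~(~~(~q | p) | ~s)
≡ ~~~(~q | p) & ~~s
≡ ~(~q | p) & ~~s
≡ ~~q & ~p & ~~s
≡ q & ~p & ~~s
≡ q & ~p & s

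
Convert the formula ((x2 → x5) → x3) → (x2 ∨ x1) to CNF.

¬x3 ∨ x2 ∨ x1

((x2 → x5) → x3) → (x2 ∨ x1)
= ¬((x2 → x5) → x3) ∨ x2 ∨ x1
= ¬(¬(x2 → x5) ∨ x3) ∨ x2 ∨ x1
= ¬(¬(¬x2 ∨ x5) ∨ x3) ∨ x2 ∨ x1
= (¬¬(¬x2 ∨ x5) ∧ ¬x3) ∨ x2 ∨ x1
= ((¬x2 ∨ x5) ∧ ¬x3) ∨ x2 ∨ x1
= (¬x2 ∨ x5 ∨ x2 ∨ x1) ∧ (¬x3 ∨ x2 ∨ x1)
= ¬x3 ∨ x2 ∨ x1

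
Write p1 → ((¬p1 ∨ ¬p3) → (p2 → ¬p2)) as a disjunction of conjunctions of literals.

p1 → ((¬p1 ∨ ¬p3) → (p2 → ¬p2))
≡ ¬p1 ∨ ((¬p1 ∨ ¬p3) → (p2 → ¬p2))
≡ ¬p1 ∨ ¬(¬p1 ∨ ¬p3) ∨ (p2 → ¬p2)
≡ ¬p1 ∨ ¬(¬p1 ∨ ¬p3) ∨ ¬p2 ∨ ¬p2
≡ ¬p1 ∨ (¬¬p1 ∧ ¬¬p3) ∨ ¬p2 ∨ ¬p2
≡ ¬p1 ∨ (p1 ∧ ¬¬p3) ∨ ¬p2 ∨ ¬p2
≡ ¬p1 ∨ (p1 ∧ p3) ∨ ¬p2 ∨ ¬p2
≡ ¬p1 ∨ (p1 ∧ p3) ∨ ¬p2

¬p1 ∨ (p1 ∧ p3) ∨ ¬p2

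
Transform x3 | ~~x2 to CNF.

x3 | x2

x3 | ~~x2
= x3 | x2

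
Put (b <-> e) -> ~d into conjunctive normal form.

(b <-> e) -> ~d
⇔ ~(b <-> e) | ~d   [eliminate ->]
⇔ ~((b -> e) & (e -> b)) | ~d   [eliminate <->]
⇔ ~((~b | e) & (e -> b)) | ~d   [eliminate ->]
⇔ ~((~b | e) & (~e | b)) | ~d   [eliminate ->]
⇔ ~(~b | e) | ~(~e | b) | ~d   [De Morgan]
⇔ (~~b & ~e) | ~(~e | b) | ~d   [De Morgan]
⇔ (b & ~e) | ~(~e | b) | ~d   [double negation]
⇔ (b & ~e) | (~~e & ~b) | ~d   [De Morgan]
⇔ (b & ~e) | (e & ~b) | ~d   [double negation]
⇔ (b | e | ~d) & (b | ~b | ~d) & (~e | e | ~d) & (~e | ~b | ~d)   [distribute | over &]
⇔ (b | e | ~d) & (~e | ~b | ~d)   [simplify]

(b | e | ~d) & (~e | ~b | ~d)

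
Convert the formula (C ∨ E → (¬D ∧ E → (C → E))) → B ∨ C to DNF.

(C ∨ E → (¬D ∧ E → (C → E))) → B ∨ C
⇔ ¬(C ∨ E → (¬D ∧ E → (C → E))) ∨ B ∨ C
⇔ ¬(¬(C ∨ E) ∨ (¬D ∧ E → (C → E))) ∨ B ∨ C
⇔ ¬(¬(C ∨ E) ∨ ¬(¬D ∧ E) ∨ (C → E)) ∨ B ∨ C
⇔ ¬(¬(C ∨ E) ∨ ¬(¬D ∧ E) ∨ ¬C ∨ E) ∨ B ∨ C
⇔ ¬¬(C ∨ E) ∧ ¬¬(¬D ∧ E) ∧ ¬¬C ∧ ¬E ∨ B ∨ C
⇔ (C ∨ E) ∧ ¬¬(¬D ∧ E) ∧ ¬¬C ∧ ¬E ∨ B ∨ C
⇔ (C ∨ E) ∧ ¬D ∧ E ∧ ¬¬C ∧ ¬E ∨ B ∨ C
⇔ (C ∨ E) ∧ ¬D ∧ E ∧ C ∧ ¬E ∨ B ∨ C
⇔ C ∧ ¬D ∧ E ∧ C ∧ ¬E ∨ E ∧ ¬D ∧ E ∧ C ∧ ¬E ∨ B ∨ C
⇔ B ∨ C

B ∨ C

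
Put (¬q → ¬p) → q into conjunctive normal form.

(¬q → ¬p) → q
≡ ¬(¬q → ¬p) ∨ q   (eliminate →)
≡ ¬(¬¬q ∨ ¬p) ∨ q   (eliminate →)
≡ (¬¬¬q ∧ ¬¬p) ∨ q   (De Morgan)
≡ (¬q ∧ ¬¬p) ∨ q   (double negation)
≡ (¬q ∧ p) ∨ q   (double negation)
≡ (¬q ∨ q) ∧ (p ∨ q)   (distribute ∨ over ∧)
≡ p ∨ q   (simplify)

p ∨ q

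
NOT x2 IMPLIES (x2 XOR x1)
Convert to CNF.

NOT x2 IMPLIES (x2 XOR x1)
≡ NOT NOT x2 OR (x2 XOR x1)   [eliminate IMPLIES]
≡ NOT NOT x2 OR ((x2 OR x1) AND NOT (x2 AND x1))   [expand XOR]
≡ x2 OR ((x2 OR x1) AND NOT (x2 AND x1))   [double negation]
≡ x2 OR ((x2 OR x1) AND (NOT x2 OR NOT x1))   [De Morgan]
≡ (x2 OR x2 OR x1) AND (x2 OR NOT x2 OR NOT x1)   [distribute OR over AND]
≡ x2 OR x1   [simplify]

x2 OR x1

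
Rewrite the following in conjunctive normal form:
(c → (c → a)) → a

c ∨ a

(c → (c → a)) → a
= ¬(c → (c → a)) ∨ a
= ¬(¬c ∨ (c → a)) ∨ a
= ¬(¬c ∨ ¬c ∨ a) ∨ a
= (¬¬c ∧ ¬¬c ∧ ¬a) ∨ a
= (c ∧ ¬¬c ∧ ¬a) ∨ a
= (c ∧ c ∧ ¬a) ∨ a
= (c ∨ a) ∧ (c ∨ a) ∧ (¬a ∨ a)
= c ∨ a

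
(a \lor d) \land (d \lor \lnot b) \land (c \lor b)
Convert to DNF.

(a \land \lnot b \land c) \lor (d \land c) \lor (d \land b)

(a \lor d) \land (d \lor \lnot b) \land (c \lor b)
⇔ (a \land d \land c) \lor (a \land d \land b) \lor (a \land \lnot b \land c) \lor (a \land \lnot b \land b) \lor (d \land d \land c) \lor (d \land d \land b) \lor (d \land \lnot b \land c) \lor (d \land \lnot b \land b)   (distribute \land over \lor)
⇔ (a \land \lnot b \land c) \lor (d \land c) \lor (d \land b)   (simplify)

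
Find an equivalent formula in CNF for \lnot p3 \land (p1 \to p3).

\lnot p3 \land (\lnot p1 \lor p3)

\lnot p3 \land (p1 \to p3)
≡ \lnot p3 \land (\lnot p1 \lor p3)   [eliminate \to]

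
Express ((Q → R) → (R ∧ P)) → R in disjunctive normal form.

(¬Q ∧ ¬R) ∨ (¬Q ∧ ¬P) ∨ R

((Q → R) → (R ∧ P)) → R
≡ ¬((Q → R) → (R ∧ P)) ∨ R   [eliminate →]
≡ ¬(¬(Q → R) ∨ (R ∧ P)) ∨ R   [eliminate →]
≡ ¬(¬(¬Q ∨ R) ∨ (R ∧ P)) ∨ R   [eliminate →]
≡ (¬¬(¬Q ∨ R) ∧ ¬(R ∧ P)) ∨ R   [De Morgan]
≡ ((¬Q ∨ R) ∧ ¬(R ∧ P)) ∨ R   [double negation]
≡ ((¬Q ∨ R) ∧ (¬R ∨ ¬P)) ∨ R   [De Morgan]
≡ (¬Q ∧ ¬R) ∨ (¬Q ∧ ¬P) ∨ (R ∧ ¬R) ∨ (R ∧ ¬P) ∨ R   [distribute ∧ over ∨]
≡ (¬Q ∧ ¬R) ∨ (¬Q ∧ ¬P) ∨ R   [simplify]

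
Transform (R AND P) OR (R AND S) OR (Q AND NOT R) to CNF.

(R AND P) OR (R AND S) OR (Q AND NOT R)
≡ (R OR R OR Q) AND (R OR R OR NOT R) AND (R OR S OR Q) AND (R OR S OR NOT R) AND (P OR R OR Q) AND (P OR R OR NOT R) AND (P OR S OR Q) AND (P OR S OR NOT R)   [distribute OR over AND]
≡ (R OR Q) AND (P OR S OR Q) AND (P OR S OR NOT R)   [simplify]

(R OR Q) AND (P OR S OR Q) AND (P OR S OR NOT R)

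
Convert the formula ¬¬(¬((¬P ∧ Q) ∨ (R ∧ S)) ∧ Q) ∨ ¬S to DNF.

¬¬(¬((¬P ∧ Q) ∨ (R ∧ S)) ∧ Q) ∨ ¬S
= (¬((¬P ∧ Q) ∨ (R ∧ S)) ∧ Q) ∨ ¬S
= (¬(¬P ∧ Q) ∧ ¬(R ∧ S) ∧ Q) ∨ ¬S
= ((¬¬P ∨ ¬Q) ∧ ¬(R ∧ S) ∧ Q) ∨ ¬S
= ((P ∨ ¬Q) ∧ ¬(R ∧ S) ∧ Q) ∨ ¬S
= ((P ∨ ¬Q) ∧ (¬R ∨ ¬S) ∧ Q) ∨ ¬S
= (P ∧ ¬R ∧ Q) ∨ (P ∧ ¬S ∧ Q) ∨ (¬Q ∧ ¬R ∧ Q) ∨ (¬Q ∧ ¬S ∧ Q) ∨ ¬S
= (P ∧ ¬R ∧ Q) ∨ ¬S

(P ∧ ¬R ∧ Q) ∨ ¬S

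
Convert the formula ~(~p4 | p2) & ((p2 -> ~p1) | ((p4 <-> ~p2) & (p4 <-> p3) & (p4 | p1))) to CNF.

~(~p4 | p2) & ((p2 -> ~p1) | ((p4 <-> ~p2) & (p4 <-> p3) & (p4 | p1)))
⇔ ~(~p4 | p2) & (~p2 | ~p1 | ((p4 <-> ~p2) & (p4 <-> p3) & (p4 | p1)))   — eliminate ->
⇔ ~(~p4 | p2) & (~p2 | ~p1 | ((p4 -> ~p2) & (~p2 -> p4) & (p4 <-> p3) & (p4 | p1)))   — eliminate <->
⇔ ~(~p4 | p2) & (~p2 | ~p1 | ((~p4 | ~p2) & (~p2 -> p4) & (p4 <-> p3) & (p4 | p1)))   — eliminate ->
⇔ ~(~p4 | p2) & (~p2 | ~p1 | ((~p4 | ~p2) & (~~p2 | p4) & (p4 <-> p3) & (p4 | p1)))   — eliminate ->
⇔ ~(~p4 | p2) & (~p2 | ~p1 | ((~p4 | ~p2) & (~~p2 | p4) & (p4 -> p3) & (p3 -> p4) & (p4 | p1)))   — eliminate <->
⇔ ~(~p4 | p2) & (~p2 | ~p1 | ((~p4 | ~p2) & (~~p2 | p4) & (~p4 | p3) & (p3 -> p4) & (p4 | p1)))   — eliminate ->
⇔ ~(~p4 | p2) & (~p2 | ~p1 | ((~p4 | ~p2) & (~~p2 | p4) & (~p4 | p3) & (~p3 | p4) & (p4 | p1)))   — eliminate ->
⇔ ~~p4 & ~p2 & (~p2 | ~p1 | ((~p4 | ~p2) & (~~p2 | p4) & (~p4 | p3) & (~p3 | p4) & (p4 | p1)))   — De Morgan
⇔ p4 & ~p2 & (~p2 | ~p1 | ((~p4 | ~p2) & (~~p2 | p4) & (~p4 | p3) & (~p3 | p4) & (p4 | p1)))   — double negation
⇔ p4 & ~p2 & (~p2 | ~p1 | ((~p4 | ~p2) & (p2 | p4) & (~p4 | p3) & (~p3 | p4) & (p4 | p1)))   — double negation
⇔ p4 & ~p2 & (~p2 | ~p1 | ~p4 | ~p2) & (~p2 | ~p1 | p2 | p4) & (~p2 | ~p1 | ~p4 | p3) & (~p2 | ~p1 | ~p3 | p4) & (~p2 | ~p1 | p4 | p1)   — distribute | over &
⇔ p4 & ~p2   — simplify

p4 & ~p2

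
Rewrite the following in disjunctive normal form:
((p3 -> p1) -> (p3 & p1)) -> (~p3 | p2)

~p3 | p2

((p3 -> p1) -> (p3 & p1)) -> (~p3 | p2)
= ~((p3 -> p1) -> (p3 & p1)) | ~p3 | p2
= ~(~(p3 -> p1) | (p3 & p1)) | ~p3 | p2
= ~(~(~p3 | p1) | (p3 & p1)) | ~p3 | p2
= (~~(~p3 | p1) & ~(p3 & p1)) | ~p3 | p2
= ((~p3 | p1) & ~(p3 & p1)) | ~p3 | p2
= ((~p3 | p1) & (~p3 | ~p1)) | ~p3 | p2
= (~p3 & ~p3) | (~p3 & ~p1) | (p1 & ~p3) | (p1 & ~p1) | ~p3 | p2
= ~p3 | p2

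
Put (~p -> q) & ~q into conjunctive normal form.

(~p -> q) & ~q
≡ (~~p | q) & ~q   — eliminate ->
≡ (p | q) & ~q   — double negation

(p | q) & ~q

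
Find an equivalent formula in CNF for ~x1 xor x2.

(~x1 | x2) & (x1 | ~x2)

~x1 xor x2
≡ (~x1 | x2) & ~(~x1 & x2)   [expand xor]
≡ (~x1 | x2) & (~~x1 | ~x2)   [De Morgan]
≡ (~x1 | x2) & (x1 | ~x2)   [double negation]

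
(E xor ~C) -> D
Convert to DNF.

(~E & C) | (~C & E) | D

(E xor ~C) -> D
≡ ~(E xor ~C) | D   — eliminate ->
≡ ~((E & ~~C) | (~E & ~C)) | D   — expand xor
≡ (~(E & ~~C) & ~(~E & ~C)) | D   — De Morgan
≡ ((~E | ~~~C) & ~(~E & ~C)) | D   — De Morgan
≡ ((~E | ~C) & ~(~E & ~C)) | D   — double negation
≡ ((~E | ~C) & (~~E | ~~C)) | D   — De Morgan
≡ ((~E | ~C) & (E | ~~C)) | D   — double negation
≡ ((~E | ~C) & (E | C)) | D   — double negation
≡ (~E & E) | (~E & C) | (~C & E) | (~C & C) | D   — distribute & over |
≡ (~E & C) | (~C & E) | D   — simplify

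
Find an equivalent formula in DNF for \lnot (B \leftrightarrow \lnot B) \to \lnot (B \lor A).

\lnot (B \leftrightarrow \lnot B) \to \lnot (B \lor A)
= \lnot \lnot (B \leftrightarrow \lnot B) \lor \lnot (B \lor A)   — eliminate \to
= \lnot \lnot ((B \to \lnot B) \land (\lnot B \to B)) \lor \lnot (B \lor A)   — eliminate \leftrightarrow
= \lnot \lnot ((\lnot B \lor \lnot B) \land (\lnot B \to B)) \lor \lnot (B \lor A)   — eliminate \to
= \lnot \lnot ((\lnot B \lor \lnot B) \land (\lnot \lnot B \lor B)) \lor \lnot (B \lor A)   — eliminate \to
= ((\lnot B \lor \lnot B) \land (\lnot \lnot B \lor B)) \lor \lnot (B \lor A)   — double negation
= ((\lnot B \lor \lnot B) \land (B \lor B)) \lor \lnot (B \lor A)   — double negation
= ((\lnot B \lor \lnot B) \land (B \lor B)) \lor (\lnot B \land \lnot A)   — De Morgan
= (\lnot B \land B) \lor (\lnot B \land B) \lor (\lnot B \land B) \lor (\lnot B \land B) \lor (\lnot B \land \lnot A)   — distribute \land over \lor
= \lnot B \land \lnot A   — simplify

\lnot B \land \lnot A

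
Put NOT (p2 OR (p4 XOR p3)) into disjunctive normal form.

NOT (p2 OR (p4 XOR p3))
≡ NOT (p2 OR (p4 AND NOT p3) OR (NOT p4 AND p3))   (expand XOR)
≡ NOT p2 AND NOT (p4 AND NOT p3) AND NOT (NOT p4 AND p3)   (De Morgan)
≡ NOT p2 AND (NOT p4 OR NOT NOT p3) AND NOT (NOT p4 AND p3)   (De Morgan)
≡ NOT p2 AND (NOT p4 OR p3) AND NOT (NOT p4 AND p3)   (double negation)
≡ NOT p2 AND (NOT p4 OR p3) AND (NOT NOT p4 OR NOT p3)   (De Morgan)
≡ NOT p2 AND (NOT p4 OR p3) AND (p4 OR NOT p3)   (double negation)
≡ (NOT p2 AND NOT p4 AND p4) OR (NOT p2 AND NOT p4 AND NOT p3) OR (NOT p2 AND p3 AND p4) OR (NOT p2 AND p3 AND NOT p3)   (distribute AND over OR)
≡ (NOT p2 AND NOT p4 AND NOT p3) OR (NOT p2 AND p3 AND p4)   (simplify)

(NOT p2 AND NOT p4 AND NOT p3) OR (NOT p2 AND p3 AND p4)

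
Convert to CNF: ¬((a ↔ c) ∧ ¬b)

¬((a ↔ c) ∧ ¬b)
= ¬((a → c) ∧ (c → a) ∧ ¬b)   [eliminate ↔]
= ¬((¬a ∨ c) ∧ (c → a) ∧ ¬b)   [eliminate →]
= ¬((¬a ∨ c) ∧ (¬c ∨ a) ∧ ¬b)   [eliminate →]
= ¬(¬a ∨ c) ∨ ¬(¬c ∨ a) ∨ ¬¬b   [De Morgan]
= (¬¬a ∧ ¬c) ∨ ¬(¬c ∨ a) ∨ ¬¬b   [De Morgan]
= (a ∧ ¬c) ∨ ¬(¬c ∨ a) ∨ ¬¬b   [double negation]
= (a ∧ ¬c) ∨ (¬¬c ∧ ¬a) ∨ ¬¬b   [De Morgan]
= (a ∧ ¬c) ∨ (c ∧ ¬a) ∨ ¬¬b   [double negation]
= (a ∧ ¬c) ∨ (c ∧ ¬a) ∨ b   [double negation]
= (a ∨ c ∨ b) ∧ (a ∨ ¬a ∨ b) ∧ (¬c ∨ c ∨ b) ∧ (¬c ∨ ¬a ∨ b)   [distribute ∨ over ∧]
= (a ∨ c ∨ b) ∧ (¬c ∨ ¬a ∨ b)   [simplify]

(a ∨ c ∨ b) ∧ (¬c ∨ ¬a ∨ b)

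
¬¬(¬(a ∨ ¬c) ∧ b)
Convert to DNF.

¬a ∧ c ∧ b

¬¬(¬(a ∨ ¬c) ∧ b)
≡ ¬(a ∨ ¬c) ∧ b   [double negation]
≡ ¬a ∧ ¬¬c ∧ b   [De Morgan]
≡ ¬a ∧ c ∧ b   [double negation]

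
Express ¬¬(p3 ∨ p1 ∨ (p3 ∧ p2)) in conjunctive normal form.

¬¬(p3 ∨ p1 ∨ (p3 ∧ p2))
= p3 ∨ p1 ∨ (p3 ∧ p2)   — double negation
= (p3 ∨ p1 ∨ p3) ∧ (p3 ∨ p1 ∨ p2)   — distribute ∨ over ∧
= p3 ∨ p1   — simplify

p3 ∨ p1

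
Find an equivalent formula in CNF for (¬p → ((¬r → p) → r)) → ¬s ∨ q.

(¬p ∨ ¬s ∨ q) ∧ (r ∨ p ∨ ¬s ∨ q) ∧ (¬r ∨ ¬s ∨ q)

(¬p → ((¬r → p) → r)) → ¬s ∨ q
⇔ ¬(¬p → ((¬r → p) → r)) ∨ ¬s ∨ q
⇔ ¬(¬¬p ∨ ((¬r → p) → r)) ∨ ¬s ∨ q
⇔ ¬(¬¬p ∨ ¬(¬r → p) ∨ r) ∨ ¬s ∨ q
⇔ ¬(¬¬p ∨ ¬(¬¬r ∨ p) ∨ r) ∨ ¬s ∨ q
⇔ ¬¬¬p ∧ ¬¬(¬¬r ∨ p) ∧ ¬r ∨ ¬s ∨ q
⇔ ¬p ∧ ¬¬(¬¬r ∨ p) ∧ ¬r ∨ ¬s ∨ q
⇔ ¬p ∧ (¬¬r ∨ p) ∧ ¬r ∨ ¬s ∨ q
⇔ ¬p ∧ (r ∨ p) ∧ ¬r ∨ ¬s ∨ q
⇔ (¬p ∨ ¬s ∨ q) ∧ (r ∨ p ∨ ¬s ∨ q) ∧ (¬r ∨ ¬s ∨ q)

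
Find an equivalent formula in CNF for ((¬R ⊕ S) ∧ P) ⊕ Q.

((¬R ⊕ S) ∧ P) ⊕ Q
≡ (((¬R ⊕ S) ∧ P) ∨ Q) ∧ ¬((¬R ⊕ S) ∧ P ∧ Q)   (expand ⊕)
≡ (((¬R ∨ S) ∧ ¬(¬R ∧ S) ∧ P) ∨ Q) ∧ ¬((¬R ⊕ S) ∧ P ∧ Q)   (expand ⊕)
≡ (((¬R ∨ S) ∧ ¬(¬R ∧ S) ∧ P) ∨ Q) ∧ ¬((¬R ∨ S) ∧ ¬(¬R ∧ S) ∧ P ∧ Q)   (expand ⊕)
≡ (((¬R ∨ S) ∧ (¬¬R ∨ ¬S) ∧ P) ∨ Q) ∧ ¬((¬R ∨ S) ∧ ¬(¬R ∧ S) ∧ P ∧ Q)   (De Morgan)
≡ (((¬R ∨ S) ∧ (R ∨ ¬S) ∧ P) ∨ Q) ∧ ¬((¬R ∨ S) ∧ ¬(¬R ∧ S) ∧ P ∧ Q)   (double negation)
≡ (((¬R ∨ S) ∧ (R ∨ ¬S) ∧ P) ∨ Q) ∧ (¬(¬R ∨ S) ∨ ¬¬(¬R ∧ S) ∨ ¬P ∨ ¬Q)   (De Morgan)
≡ (((¬R ∨ S) ∧ (R ∨ ¬S) ∧ P) ∨ Q) ∧ ((¬¬R ∧ ¬S) ∨ ¬¬(¬R ∧ S) ∨ ¬P ∨ ¬Q)   (De Morgan)
≡ (((¬R ∨ S) ∧ (R ∨ ¬S) ∧ P) ∨ Q) ∧ ((R ∧ ¬S) ∨ ¬¬(¬R ∧ S) ∨ ¬P ∨ ¬Q)   (double negation)
≡ (((¬R ∨ S) ∧ (R ∨ ¬S) ∧ P) ∨ Q) ∧ ((R ∧ ¬S) ∨ (¬R ∧ S) ∨ ¬P ∨ ¬Q)   (double negation)
≡ (¬R ∨ S ∨ Q) ∧ (R ∨ ¬S ∨ Q) ∧ (P ∨ Q) ∧ (R ∨ ¬R ∨ ¬P ∨ ¬Q) ∧ (R ∨ S ∨ ¬P ∨ ¬Q) ∧ (¬S ∨ ¬R ∨ ¬P ∨ ¬Q) ∧ (¬S ∨ S ∨ ¬P ∨ ¬Q)   (distribute ∨ over ∧)
≡ (¬R ∨ S ∨ Q) ∧ (R ∨ ¬S ∨ Q) ∧ (P ∨ Q) ∧ (R ∨ S ∨ ¬P ∨ ¬Q) ∧ (¬S ∨ ¬R ∨ ¬P ∨ ¬Q)   (simplify)

(¬R ∨ S ∨ Q) ∧ (R ∨ ¬S ∨ Q) ∧ (P ∨ Q) ∧ (R ∨ S ∨ ¬P ∨ ¬Q) ∧ (¬S ∨ ¬R ∨ ¬P ∨ ¬Q)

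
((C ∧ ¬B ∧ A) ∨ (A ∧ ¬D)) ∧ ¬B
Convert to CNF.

(C ∨ ¬D) ∧ A ∧ ¬B

((C ∧ ¬B ∧ A) ∨ (A ∧ ¬D)) ∧ ¬B
≡ (C ∨ A) ∧ (C ∨ ¬D) ∧ (¬B ∨ A) ∧ (¬B ∨ ¬D) ∧ (A ∨ A) ∧ (A ∨ ¬D) ∧ ¬B   [distribute ∨ over ∧]
≡ (C ∨ ¬D) ∧ A ∧ ¬B   [simplify]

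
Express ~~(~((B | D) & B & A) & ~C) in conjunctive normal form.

(~B | ~A) & ~C

~~(~((B | D) & B & A) & ~C)
≡ ~((B | D) & B & A) & ~C
≡ (~(B | D) | ~B | ~A) & ~C
≡ ((~B & ~D) | ~B | ~A) & ~C
≡ (~B | ~B | ~A) & (~D | ~B | ~A) & ~C
≡ (~B | ~A) & ~C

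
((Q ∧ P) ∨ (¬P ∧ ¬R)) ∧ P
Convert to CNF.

(Q ∨ ¬P) ∧ (Q ∨ ¬R) ∧ P

((Q ∧ P) ∨ (¬P ∧ ¬R)) ∧ P
≡ (Q ∨ ¬P) ∧ (Q ∨ ¬R) ∧ (P ∨ ¬P) ∧ (P ∨ ¬R) ∧ P   (distribute ∨ over ∧)
≡ (Q ∨ ¬P) ∧ (Q ∨ ¬R) ∧ P   (simplify)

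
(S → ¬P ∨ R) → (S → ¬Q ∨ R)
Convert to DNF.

(S → ¬P ∨ R) → (S → ¬Q ∨ R)
≡ ¬(S → ¬P ∨ R) ∨ (S → ¬Q ∨ R)   [eliminate →]
≡ ¬(¬S ∨ ¬P ∨ R) ∨ (S → ¬Q ∨ R)   [eliminate →]
≡ ¬(¬S ∨ ¬P ∨ R) ∨ ¬S ∨ ¬Q ∨ R   [eliminate →]
≡ ¬¬S ∧ ¬¬P ∧ ¬R ∨ ¬S ∨ ¬Q ∨ R   [De Morgan]
≡ S ∧ ¬¬P ∧ ¬R ∨ ¬S ∨ ¬Q ∨ R   [double negation]
≡ S ∧ P ∧ ¬R ∨ ¬S ∨ ¬Q ∨ R   [double negation]

S ∧ P ∧ ¬R ∨ ¬S ∨ ¬Q ∨ R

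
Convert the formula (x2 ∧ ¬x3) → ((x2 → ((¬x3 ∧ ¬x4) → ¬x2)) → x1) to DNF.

(x2 ∧ ¬x3) → ((x2 → ((¬x3 ∧ ¬x4) → ¬x2)) → x1)
= ¬(x2 ∧ ¬x3) ∨ ((x2 → ((¬x3 ∧ ¬x4) → ¬x2)) → x1)   [eliminate →]
= ¬(x2 ∧ ¬x3) ∨ ¬(x2 → ((¬x3 ∧ ¬x4) → ¬x2)) ∨ x1   [eliminate →]
= ¬(x2 ∧ ¬x3) ∨ ¬(¬x2 ∨ ((¬x3 ∧ ¬x4) → ¬x2)) ∨ x1   [eliminate →]
= ¬(x2 ∧ ¬x3) ∨ ¬(¬x2 ∨ ¬(¬x3 ∧ ¬x4) ∨ ¬x2) ∨ x1   [eliminate →]
= ¬x2 ∨ ¬¬x3 ∨ ¬(¬x2 ∨ ¬(¬x3 ∧ ¬x4) ∨ ¬x2) ∨ x1   [De Morgan]
= ¬x2 ∨ x3 ∨ ¬(¬x2 ∨ ¬(¬x3 ∧ ¬x4) ∨ ¬x2) ∨ x1   [double negation]
= ¬x2 ∨ x3 ∨ (¬¬x2 ∧ ¬¬(¬x3 ∧ ¬x4) ∧ ¬¬x2) ∨ x1   [De Morgan]
= ¬x2 ∨ x3 ∨ (x2 ∧ ¬¬(¬x3 ∧ ¬x4) ∧ ¬¬x2) ∨ x1   [double negation]
= ¬x2 ∨ x3 ∨ (x2 ∧ ¬x3 ∧ ¬x4 ∧ ¬¬x2) ∨ x1   [double negation]
= ¬x2 ∨ x3 ∨ (x2 ∧ ¬x3 ∧ ¬x4 ∧ x2) ∨ x1   [double negation]
= ¬x2 ∨ x3 ∨ (x2 ∧ ¬x3 ∧ ¬x4) ∨ x1   [simplify]

¬x2 ∨ x3 ∨ (x2 ∧ ¬x3 ∧ ¬x4) ∨ x1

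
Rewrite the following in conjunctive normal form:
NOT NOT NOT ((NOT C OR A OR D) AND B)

NOT NOT NOT ((NOT C OR A OR D) AND B)
≡ NOT ((NOT C OR A OR D) AND B)   (double negation)
≡ NOT (NOT C OR A OR D) OR NOT B   (De Morgan)
≡ (NOT NOT C AND NOT A AND NOT D) OR NOT B   (De Morgan)
≡ (C AND NOT A AND NOT D) OR NOT B   (double negation)
≡ (C OR NOT B) AND (NOT A OR NOT B) AND (NOT D OR NOT B)   (distribute OR over AND)

(C OR NOT B) AND (NOT A OR NOT B) AND (NOT D OR NOT B)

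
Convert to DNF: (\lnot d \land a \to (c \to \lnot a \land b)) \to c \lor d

c \lor d

(\lnot d \land a \to (c \to \lnot a \land b)) \to c \lor d
≡ \lnot (\lnot d \land a \to (c \to \lnot a \land b)) \lor c \lor d   [eliminate \to]
≡ \lnot (\lnot (\lnot d \land a) \lor (c \to \lnot a \land b)) \lor c \lor d   [eliminate \to]
≡ \lnot (\lnot (\lnot d \land a) \lor \lnot c \lor \lnot a \land b) \lor c \lor d   [eliminate \to]
≡ \lnot \lnot (\lnot d \land a) \land \lnot \lnot c \land \lnot (\lnot a \land b) \lor c \lor d   [De Morgan]
≡ \lnot d \land a \land \lnot \lnot c \land \lnot (\lnot a \land b) \lor c \lor d   [double negation]
≡ \lnot d \land a \land c \land \lnot (\lnot a \land b) \lor c \lor d   [double negation]
≡ \lnot d \land a \land c \land (\lnot \lnot a \lor \lnot b) \lor c \lor d   [De Morgan]
≡ \lnot d \land a \land c \land (a \lor \lnot b) \lor c \lor d   [double negation]
≡ \lnot d \land a \land c \land a \lor \lnot d \land a \land c \land \lnot b \lor c \lor d   [distribute \land over \lor]
≡ c \lor d   [simplify]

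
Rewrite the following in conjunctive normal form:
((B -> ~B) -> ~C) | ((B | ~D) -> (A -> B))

B | ~C | D | ~A

((B -> ~B) -> ~C) | ((B | ~D) -> (A -> B))
= ~(B -> ~B) | ~C | ((B | ~D) -> (A -> B))   [eliminate ->]
= ~(~B | ~B) | ~C | ((B | ~D) -> (A -> B))   [eliminate ->]
= ~(~B | ~B) | ~C | ~(B | ~D) | (A -> B)   [eliminate ->]
= ~(~B | ~B) | ~C | ~(B | ~D) | ~A | B   [eliminate ->]
= (~~B & ~~B) | ~C | ~(B | ~D) | ~A | B   [De Morgan]
= (B & ~~B) | ~C | ~(B | ~D) | ~A | B   [double negation]
= (B & B) | ~C | ~(B | ~D) | ~A | B   [double negation]
= (B & B) | ~C | (~B & ~~D) | ~A | B   [De Morgan]
= (B & B) | ~C | (~B & D) | ~A | B   [double negation]
= (B | ~C | ~B | ~A | B) & (B | ~C | D | ~A | B) & (B | ~C | ~B | ~A | B) & (B | ~C | D | ~A | B)   [distribute | over &]
= B | ~C | D | ~A   [simplify]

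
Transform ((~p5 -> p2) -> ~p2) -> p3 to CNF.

((~p5 -> p2) -> ~p2) -> p3
≡ ~((~p5 -> p2) -> ~p2) | p3   [eliminate ->]
≡ ~(~(~p5 -> p2) | ~p2) | p3   [eliminate ->]
≡ ~(~(~~p5 | p2) | ~p2) | p3   [eliminate ->]
≡ (~~(~~p5 | p2) & ~~p2) | p3   [De Morgan]
≡ ((~~p5 | p2) & ~~p2) | p3   [double negation]
≡ ((p5 | p2) & ~~p2) | p3   [double negation]
≡ ((p5 | p2) & p2) | p3   [double negation]
≡ (p5 | p2 | p3) & (p2 | p3)   [distribute | over &]
≡ p2 | p3   [simplify]

p2 | p3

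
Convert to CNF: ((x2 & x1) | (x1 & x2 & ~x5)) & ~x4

x2 & x1 & ~x4

((x2 & x1) | (x1 & x2 & ~x5)) & ~x4
≡ (x2 | x1) & (x2 | x2) & (x2 | ~x5) & (x1 | x1) & (x1 | x2) & (x1 | ~x5) & ~x4   [distribute | over &]
≡ x2 & x1 & ~x4   [simplify]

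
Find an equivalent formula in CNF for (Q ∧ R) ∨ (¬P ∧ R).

(Q ∧ R) ∨ (¬P ∧ R)
= (Q ∨ ¬P) ∧ (Q ∨ R) ∧ (R ∨ ¬P) ∧ (R ∨ R)
= (Q ∨ ¬P) ∧ R

(Q ∨ ¬P) ∧ R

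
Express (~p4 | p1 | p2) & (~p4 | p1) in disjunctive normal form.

~p4 | p1

(~p4 | p1 | p2) & (~p4 | p1)
= (~p4 & ~p4) | (~p4 & p1) | (p1 & ~p4) | (p1 & p1) | (p2 & ~p4) | (p2 & p1)
= ~p4 | p1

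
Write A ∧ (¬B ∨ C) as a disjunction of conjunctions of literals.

(A ∧ ¬B) ∨ (A ∧ C)

A ∧ (¬B ∨ C)
≡ (A ∧ ¬B) ∨ (A ∧ C)   — distribute ∧ over ∨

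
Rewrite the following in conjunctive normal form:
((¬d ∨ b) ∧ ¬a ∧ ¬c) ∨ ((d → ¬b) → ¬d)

((¬d ∨ b) ∧ ¬a ∧ ¬c) ∨ ((d → ¬b) → ¬d)
= ((¬d ∨ b) ∧ ¬a ∧ ¬c) ∨ ¬(d → ¬b) ∨ ¬d   — eliminate →
= ((¬d ∨ b) ∧ ¬a ∧ ¬c) ∨ ¬(¬d ∨ ¬b) ∨ ¬d   — eliminate →
= ((¬d ∨ b) ∧ ¬a ∧ ¬c) ∨ (¬¬d ∧ ¬¬b) ∨ ¬d   — De Morgan
= ((¬d ∨ b) ∧ ¬a ∧ ¬c) ∨ (d ∧ ¬¬b) ∨ ¬d   — double negation
= ((¬d ∨ b) ∧ ¬a ∧ ¬c) ∨ (d ∧ b) ∨ ¬d   — double negation
= (¬d ∨ b ∨ d ∨ ¬d) ∧ (¬d ∨ b ∨ b ∨ ¬d) ∧ (¬a ∨ d ∨ ¬d) ∧ (¬a ∨ b ∨ ¬d) ∧ (¬c ∨ d ∨ ¬d) ∧ (¬c ∨ b ∨ ¬d)   — distribute ∨ over ∧
= ¬d ∨ b   — simplify

¬d ∨ b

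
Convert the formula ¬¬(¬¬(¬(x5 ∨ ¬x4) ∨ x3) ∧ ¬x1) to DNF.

¬¬(¬¬(¬(x5 ∨ ¬x4) ∨ x3) ∧ ¬x1)
≡ ¬¬(¬(x5 ∨ ¬x4) ∨ x3) ∧ ¬x1   [double negation]
≡ (¬(x5 ∨ ¬x4) ∨ x3) ∧ ¬x1   [double negation]
≡ ((¬x5 ∧ ¬¬x4) ∨ x3) ∧ ¬x1   [De Morgan]
≡ ((¬x5 ∧ x4) ∨ x3) ∧ ¬x1   [double negation]
≡ (¬x5 ∧ x4 ∧ ¬x1) ∨ (x3 ∧ ¬x1)   [distribute ∧ over ∨]

(¬x5 ∧ x4 ∧ ¬x1) ∨ (x3 ∧ ¬x1)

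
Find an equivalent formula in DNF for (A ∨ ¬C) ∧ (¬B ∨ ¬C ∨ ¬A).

(A ∨ ¬C) ∧ (¬B ∨ ¬C ∨ ¬A)
⇔ (A ∧ ¬B) ∨ (A ∧ ¬C) ∨ (A ∧ ¬A) ∨ (¬C ∧ ¬B) ∨ (¬C ∧ ¬C) ∨ (¬C ∧ ¬A)   [distribute ∧ over ∨]
⇔ (A ∧ ¬B) ∨ ¬C   [simplify]

(A ∧ ¬B) ∨ ¬C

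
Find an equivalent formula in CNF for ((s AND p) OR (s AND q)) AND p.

s AND p

((s AND p) OR (s AND q)) AND p
= (s OR s) AND (s OR q) AND (p OR s) AND (p OR q) AND p
= s AND p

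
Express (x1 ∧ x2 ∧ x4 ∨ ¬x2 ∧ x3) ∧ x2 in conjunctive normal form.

(x1 ∧ x2 ∧ x4 ∨ ¬x2 ∧ x3) ∧ x2
≡ (x1 ∨ ¬x2) ∧ (x1 ∨ x3) ∧ (x2 ∨ ¬x2) ∧ (x2 ∨ x3) ∧ (x4 ∨ ¬x2) ∧ (x4 ∨ x3) ∧ x2   [distribute ∨ over ∧]
≡ (x1 ∨ ¬x2) ∧ (x1 ∨ x3) ∧ (x4 ∨ ¬x2) ∧ (x4 ∨ x3) ∧ x2   [simplify]

(x1 ∨ ¬x2) ∧ (x1 ∨ x3) ∧ (x4 ∨ ¬x2) ∧ (x4 ∨ x3) ∧ x2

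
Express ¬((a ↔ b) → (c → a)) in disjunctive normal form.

¬a ∧ ¬b ∧ c

¬((a ↔ b) → (c → a))
⇔ ¬(¬(a ↔ b) ∨ (c → a))   [eliminate →]
⇔ ¬(¬((a → b) ∧ (b → a)) ∨ (c → a))   [eliminate ↔]
⇔ ¬(¬((¬a ∨ b) ∧ (b → a)) ∨ (c → a))   [eliminate →]
⇔ ¬(¬((¬a ∨ b) ∧ (¬b ∨ a)) ∨ (c → a))   [eliminate →]
⇔ ¬(¬((¬a ∨ b) ∧ (¬b ∨ a)) ∨ ¬c ∨ a)   [eliminate →]
⇔ ¬¬((¬a ∨ b) ∧ (¬b ∨ a)) ∧ ¬¬c ∧ ¬a   [De Morgan]
⇔ (¬a ∨ b) ∧ (¬b ∨ a) ∧ ¬¬c ∧ ¬a   [double negation]
⇔ (¬a ∨ b) ∧ (¬b ∨ a) ∧ c ∧ ¬a   [double negation]
⇔ (¬a ∧ ¬b ∧ c ∧ ¬a) ∨ (¬a ∧ a ∧ c ∧ ¬a) ∨ (b ∧ ¬b ∧ c ∧ ¬a) ∨ (b ∧ a ∧ c ∧ ¬a)   [distribute ∧ over ∨]
⇔ ¬a ∧ ¬b ∧ c   [simplify]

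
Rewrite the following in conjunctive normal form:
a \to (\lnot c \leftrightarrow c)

(\lnot a \lor c) \land (\lnot a \lor \lnot c)

a \to (\lnot c \leftrightarrow c)
= \lnot a \lor (\lnot c \leftrightarrow c)   (eliminate \to)
= \lnot a \lor ((\lnot c \to c) \land (c \to \lnot c))   (eliminate \leftrightarrow)
= \lnot a \lor ((\lnot \lnot c \lor c) \land (c \to \lnot c))   (eliminate \to)
= \lnot a \lor ((\lnot \lnot c \lor c) \land (\lnot c \lor \lnot c))   (eliminate \to)
= \lnot a \lor ((c \lor c) \land (\lnot c \lor \lnot c))   (double negation)
= (\lnot a \lor c \lor c) \land (\lnot a \lor \lnot c \lor \lnot c)   (distribute \lor over \land)
= (\lnot a \lor c) \land (\lnot a \lor \lnot c)   (simplify)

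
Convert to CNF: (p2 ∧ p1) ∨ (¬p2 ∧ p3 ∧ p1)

(p2 ∨ p3) ∧ p1

(p2 ∧ p1) ∨ (¬p2 ∧ p3 ∧ p1)
⇔ (p2 ∨ ¬p2) ∧ (p2 ∨ p3) ∧ (p2 ∨ p1) ∧ (p1 ∨ ¬p2) ∧ (p1 ∨ p3) ∧ (p1 ∨ p1)   [distribute ∨ over ∧]
⇔ (p2 ∨ p3) ∧ p1   [simplify]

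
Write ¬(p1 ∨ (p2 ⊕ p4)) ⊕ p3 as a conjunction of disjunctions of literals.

¬(p1 ∨ (p2 ⊕ p4)) ⊕ p3
= (¬(p1 ∨ (p2 ⊕ p4)) ∨ p3) ∧ ¬(¬(p1 ∨ (p2 ⊕ p4)) ∧ p3)   [expand ⊕]
= (¬(p1 ∨ ((p2 ∨ p4) ∧ ¬(p2 ∧ p4))) ∨ p3) ∧ ¬(¬(p1 ∨ (p2 ⊕ p4)) ∧ p3)   [expand ⊕]
= (¬(p1 ∨ ((p2 ∨ p4) ∧ ¬(p2 ∧ p4))) ∨ p3) ∧ ¬(¬(p1 ∨ ((p2 ∨ p4) ∧ ¬(p2 ∧ p4))) ∧ p3)   [expand ⊕]
= ((¬p1 ∧ ¬((p2 ∨ p4) ∧ ¬(p2 ∧ p4))) ∨ p3) ∧ ¬(¬(p1 ∨ ((p2 ∨ p4) ∧ ¬(p2 ∧ p4))) ∧ p3)   [De Morgan]
= ((¬p1 ∧ (¬(p2 ∨ p4) ∨ ¬¬(p2 ∧ p4))) ∨ p3) ∧ ¬(¬(p1 ∨ ((p2 ∨ p4) ∧ ¬(p2 ∧ p4))) ∧ p3)   [De Morgan]
= ((¬p1 ∧ ((¬p2 ∧ ¬p4) ∨ ¬¬(p2 ∧ p4))) ∨ p3) ∧ ¬(¬(p1 ∨ ((p2 ∨ p4) ∧ ¬(p2 ∧ p4))) ∧ p3)   [De Morgan]
= ((¬p1 ∧ ((¬p2 ∧ ¬p4) ∨ (p2 ∧ p4))) ∨ p3) ∧ ¬(¬(p1 ∨ ((p2 ∨ p4) ∧ ¬(p2 ∧ p4))) ∧ p3)   [double negation]
= ((¬p1 ∧ ((¬p2 ∧ ¬p4) ∨ (p2 ∧ p4))) ∨ p3) ∧ (¬¬(p1 ∨ ((p2 ∨ p4) ∧ ¬(p2 ∧ p4))) ∨ ¬p3)   [De Morgan]
= ((¬p1 ∧ ((¬p2 ∧ ¬p4) ∨ (p2 ∧ p4))) ∨ p3) ∧ (p1 ∨ ((p2 ∨ p4) ∧ ¬(p2 ∧ p4)) ∨ ¬p3)   [double negation]
= ((¬p1 ∧ ((¬p2 ∧ ¬p4) ∨ (p2 ∧ p4))) ∨ p3) ∧ (p1 ∨ ((p2 ∨ p4) ∧ (¬p2 ∨ ¬p4)) ∨ ¬p3)   [De Morgan]
= (¬p1 ∨ p3) ∧ (¬p2 ∨ p2 ∨ p3) ∧ (¬p2 ∨ p4 ∨ p3) ∧ (¬p4 ∨ p2 ∨ p3) ∧ (¬p4 ∨ p4 ∨ p3) ∧ (p1 ∨ p2 ∨ p4 ∨ ¬p3) ∧ (p1 ∨ ¬p2 ∨ ¬p4 ∨ ¬p3)   [distribute ∨ over ∧]
= (¬p1 ∨ p3) ∧ (¬p2 ∨ p4 ∨ p3) ∧ (¬p4 ∨ p2 ∨ p3) ∧ (p1 ∨ p2 ∨ p4 ∨ ¬p3) ∧ (p1 ∨ ¬p2 ∨ ¬p4 ∨ ¬p3)   [simplify]

(¬p1 ∨ p3) ∧ (¬p2 ∨ p4 ∨ p3) ∧ (¬p4 ∨ p2 ∨ p3) ∧ (p1 ∨ p2 ∨ p4 ∨ ¬p3) ∧ (p1 ∨ ¬p2 ∨ ¬p4 ∨ ¬p3)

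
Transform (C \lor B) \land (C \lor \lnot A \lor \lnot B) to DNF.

C \lor (B \land \lnot A)

(C \lor B) \land (C \lor \lnot A \lor \lnot B)
≡ (C \land C) \lor (C \land \lnot A) \lor (C \land \lnot B) \lor (B \land C) \lor (B \land \lnot A) \lor (B \land \lnot B)   — distribute \land over \lor
≡ C \lor (B \land \lnot A)   — simplify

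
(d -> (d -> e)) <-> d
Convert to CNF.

d & (~d | e)

(d -> (d -> e)) <-> d
≡ ((d -> (d -> e)) -> d) & (d -> (d -> (d -> e)))   [eliminate <->]
≡ (~(d -> (d -> e)) | d) & (d -> (d -> (d -> e)))   [eliminate ->]
≡ (~(~d | (d -> e)) | d) & (d -> (d -> (d -> e)))   [eliminate ->]
≡ (~(~d | ~d | e) | d) & (d -> (d -> (d -> e)))   [eliminate ->]
≡ (~(~d | ~d | e) | d) & (~d | (d -> (d -> e)))   [eliminate ->]
≡ (~(~d | ~d | e) | d) & (~d | ~d | (d -> e))   [eliminate ->]
≡ (~(~d | ~d | e) | d) & (~d | ~d | ~d | e)   [eliminate ->]
≡ ((~~d & ~~d & ~e) | d) & (~d | ~d | ~d | e)   [De Morgan]
≡ ((d & ~~d & ~e) | d) & (~d | ~d | ~d | e)   [double negation]
≡ ((d & d & ~e) | d) & (~d | ~d | ~d | e)   [double negation]
≡ (d | d) & (d | d) & (~e | d) & (~d | ~d | ~d | e)   [distribute | over &]
≡ d & (~d | e)   [simplify]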